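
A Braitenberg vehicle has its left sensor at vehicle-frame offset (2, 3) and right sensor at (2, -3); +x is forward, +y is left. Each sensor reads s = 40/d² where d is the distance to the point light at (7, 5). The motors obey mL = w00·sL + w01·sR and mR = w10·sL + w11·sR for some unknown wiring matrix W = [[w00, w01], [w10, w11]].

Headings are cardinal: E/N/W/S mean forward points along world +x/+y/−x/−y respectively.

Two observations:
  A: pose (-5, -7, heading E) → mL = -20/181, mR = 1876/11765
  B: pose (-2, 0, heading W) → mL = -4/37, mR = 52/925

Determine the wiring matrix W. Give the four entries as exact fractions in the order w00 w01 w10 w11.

-1/2 0 1 -1/2

obs A: pose=(-5,-7,E) → sL=40/181, sR=8/65, mL=-20/181, mR=1876/11765
obs B: pose=(-2,0,W) → sL=8/37, sR=8/25, mL=-4/37, mR=52/925
sensor matrix S = [[40/181, 8/65], [8/37, 8/25]]; det S = 3840/87061
solve [mL_A; mL_B] = S·[w00; w01] and [mR_A; mR_B] = S·[w10; w11]:
  w00 = -1/2, w01 = 0, w10 = 1, w11 = -1/2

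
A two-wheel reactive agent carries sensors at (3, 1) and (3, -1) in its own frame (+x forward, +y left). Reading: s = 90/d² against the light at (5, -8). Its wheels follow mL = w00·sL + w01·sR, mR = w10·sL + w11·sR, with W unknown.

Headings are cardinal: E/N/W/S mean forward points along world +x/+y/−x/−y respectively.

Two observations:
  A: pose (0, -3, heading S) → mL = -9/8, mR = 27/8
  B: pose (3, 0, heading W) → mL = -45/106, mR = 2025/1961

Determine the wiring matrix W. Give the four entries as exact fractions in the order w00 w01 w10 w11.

obs A: pose=(0,-3,S) → sL=9/2, sR=9/4, mL=-9/8, mR=27/8
obs B: pose=(3,0,W) → sL=45/37, sR=45/53, mL=-45/106, mR=2025/1961
sensor matrix S = [[9/2, 9/4], [45/37, 45/53]]; det S = 8505/7844
solve [mL_A; mL_B] = S·[w00; w01] and [mR_A; mR_B] = S·[w10; w11]:
  w00 = 0, w01 = -1/2, w10 = 1/2, w11 = 1/2

0 -1/2 1/2 1/2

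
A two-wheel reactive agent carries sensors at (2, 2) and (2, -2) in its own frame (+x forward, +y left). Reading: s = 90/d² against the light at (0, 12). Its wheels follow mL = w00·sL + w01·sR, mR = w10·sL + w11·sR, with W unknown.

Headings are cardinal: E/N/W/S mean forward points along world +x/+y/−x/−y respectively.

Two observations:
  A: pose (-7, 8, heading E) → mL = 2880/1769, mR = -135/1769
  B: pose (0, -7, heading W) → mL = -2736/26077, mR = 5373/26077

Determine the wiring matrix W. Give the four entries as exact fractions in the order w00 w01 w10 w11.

obs A: pose=(-7,8,E) → sL=90/29, sR=90/61, mL=2880/1769, mR=-135/1769
obs B: pose=(0,-7,W) → sL=18/89, sR=90/293, mL=-2736/26077, mR=5373/26077
sensor matrix S = [[90/29, 90/61], [18/89, 90/293]]; det S = 30209760/46130213
solve [mL_A; mL_B] = S·[w00; w01] and [mR_A; mR_B] = S·[w10; w11]:
  w00 = 1, w01 = -1, w10 = -1/2, w11 = 1

1 -1 -1/2 1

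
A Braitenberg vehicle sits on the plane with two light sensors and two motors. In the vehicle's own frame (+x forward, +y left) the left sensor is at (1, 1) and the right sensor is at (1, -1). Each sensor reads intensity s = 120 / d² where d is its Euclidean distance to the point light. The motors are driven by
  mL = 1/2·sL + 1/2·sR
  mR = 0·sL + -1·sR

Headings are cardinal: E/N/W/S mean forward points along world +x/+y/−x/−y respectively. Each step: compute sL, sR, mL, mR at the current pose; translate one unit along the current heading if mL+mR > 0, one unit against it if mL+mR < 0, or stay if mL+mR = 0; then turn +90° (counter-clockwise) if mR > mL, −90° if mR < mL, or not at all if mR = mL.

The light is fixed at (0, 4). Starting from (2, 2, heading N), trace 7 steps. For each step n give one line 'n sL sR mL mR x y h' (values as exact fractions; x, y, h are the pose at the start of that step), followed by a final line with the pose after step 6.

n=0: pose=(2,2,N); sL=60, sR=12; mL=36, mR=-12; mL+mR=24 → advance +1; mR−mL=-48 → turn -1·90°
n=1: pose=(2,3,E); sL=40/3, sR=120/13; mL=440/39, mR=-120/13; mL+mR=80/39 → advance +1; mR−mL=-800/39 → turn -1·90°
n=2: pose=(3,3,S); sL=6, sR=15; mL=21/2, mR=-15; mL+mR=-9/2 → advance -1; mR−mL=-51/2 → turn -1·90°
n=3: pose=(3,4,W); sL=24, sR=24; mL=24, mR=-24; mL+mR=0 → advance +0; mR−mL=-48 → turn -1·90°
n=4: pose=(3,4,N); sL=24, sR=120/17; mL=264/17, mR=-120/17; mL+mR=144/17 → advance +1; mR−mL=-384/17 → turn -1·90°
n=5: pose=(3,5,E); sL=6, sR=15/2; mL=27/4, mR=-15/2; mL+mR=-3/4 → advance -1; mR−mL=-57/4 → turn -1·90°
n=6: pose=(2,5,S); sL=40/3, sR=120; mL=200/3, mR=-120; mL+mR=-160/3 → advance -1; mR−mL=-560/3 → turn -1·90°

0 60 12 36 -12 2 2 N
1 40/3 120/13 440/39 -120/13 2 3 E
2 6 15 21/2 -15 3 3 S
3 24 24 24 -24 3 4 W
4 24 120/17 264/17 -120/17 3 4 N
5 6 15/2 27/4 -15/2 3 5 E
6 40/3 120 200/3 -120 2 5 S
final 2 6 W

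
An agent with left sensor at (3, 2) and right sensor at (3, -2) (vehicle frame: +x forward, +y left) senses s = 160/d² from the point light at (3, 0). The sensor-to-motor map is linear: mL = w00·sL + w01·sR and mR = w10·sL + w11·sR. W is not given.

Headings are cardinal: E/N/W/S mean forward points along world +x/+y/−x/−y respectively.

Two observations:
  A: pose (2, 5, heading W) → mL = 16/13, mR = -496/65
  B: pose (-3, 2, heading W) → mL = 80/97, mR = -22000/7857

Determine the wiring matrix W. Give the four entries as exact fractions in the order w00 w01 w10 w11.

obs A: pose=(2,5,W) → sL=32/5, sR=32/13, mL=16/13, mR=-496/65
obs B: pose=(-3,2,W) → sL=160/81, sR=160/97, mL=80/97, mR=-22000/7857
sensor matrix S = [[32/5, 32/13], [160/81, 160/97]]; det S = 581632/102141
solve [mL_A; mL_B] = S·[w00; w01] and [mR_A; mR_B] = S·[w10; w11]:
  w00 = 0, w01 = 1/2, w10 = -1, w11 = -1/2

0 1/2 -1 -1/2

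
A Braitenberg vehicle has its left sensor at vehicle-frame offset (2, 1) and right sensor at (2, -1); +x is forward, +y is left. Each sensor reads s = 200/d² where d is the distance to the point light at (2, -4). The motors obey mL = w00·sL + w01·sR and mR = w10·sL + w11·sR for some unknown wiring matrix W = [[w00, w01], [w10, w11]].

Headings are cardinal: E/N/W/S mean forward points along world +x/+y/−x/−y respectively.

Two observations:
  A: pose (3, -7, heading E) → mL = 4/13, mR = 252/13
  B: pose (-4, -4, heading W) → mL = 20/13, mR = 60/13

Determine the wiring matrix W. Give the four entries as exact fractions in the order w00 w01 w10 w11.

-1/2 1 1 1/2

obs A: pose=(3,-7,E) → sL=200/13, sR=8, mL=4/13, mR=252/13
obs B: pose=(-4,-4,W) → sL=40/13, sR=40/13, mL=20/13, mR=60/13
sensor matrix S = [[200/13, 8], [40/13, 40/13]]; det S = 3840/169
solve [mL_A; mL_B] = S·[w00; w01] and [mR_A; mR_B] = S·[w10; w11]:
  w00 = -1/2, w01 = 1, w10 = 1, w11 = 1/2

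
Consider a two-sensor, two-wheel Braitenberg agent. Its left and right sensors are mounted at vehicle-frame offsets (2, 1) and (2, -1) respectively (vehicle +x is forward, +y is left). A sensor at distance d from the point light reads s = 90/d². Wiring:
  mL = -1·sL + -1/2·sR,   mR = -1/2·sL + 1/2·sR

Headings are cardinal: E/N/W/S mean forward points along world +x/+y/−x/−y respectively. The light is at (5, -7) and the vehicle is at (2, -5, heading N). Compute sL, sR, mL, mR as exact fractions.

left sensor world pos  = (1, -3); dL² = 32
right sensor world pos = (3, -3); dR² = 20
sL = 90/32 = 45/16
sR = 90/20 = 9/2
mL = -1·sL + -1/2·sR = -81/16
mR = -1/2·sL + 1/2·sR = 27/32

45/16 9/2 -81/16 27/32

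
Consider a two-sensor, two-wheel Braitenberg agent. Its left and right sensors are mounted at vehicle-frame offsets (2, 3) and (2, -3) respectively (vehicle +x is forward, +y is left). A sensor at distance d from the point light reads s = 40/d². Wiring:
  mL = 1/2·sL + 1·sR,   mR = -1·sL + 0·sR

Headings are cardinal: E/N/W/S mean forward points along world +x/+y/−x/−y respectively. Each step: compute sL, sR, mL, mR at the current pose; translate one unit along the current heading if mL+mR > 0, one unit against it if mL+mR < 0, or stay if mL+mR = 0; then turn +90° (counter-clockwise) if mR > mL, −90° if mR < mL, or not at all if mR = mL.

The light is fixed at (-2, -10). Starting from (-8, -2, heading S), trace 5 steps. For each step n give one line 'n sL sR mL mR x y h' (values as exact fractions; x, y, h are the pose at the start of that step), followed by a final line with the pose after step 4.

0 8/9 40/117 92/117 -8/9 -8 -2 S
1 2/5 5/26 51/130 -2/5 -8 -1 W
2 8/37 8/25 396/925 -8/37 -7 -1 N
3 20/89 20/29 2070/2581 -20/89 -7 0 E
4 8/13 40/113 972/1469 -8/13 -6 0 S
final -6 -1 W

n=0: pose=(-8,-2,S); sL=8/9, sR=40/117; mL=92/117, mR=-8/9; mL+mR=-4/39 → advance -1; mR−mL=-196/117 → turn -1·90°
n=1: pose=(-8,-1,W); sL=2/5, sR=5/26; mL=51/130, mR=-2/5; mL+mR=-1/130 → advance -1; mR−mL=-103/130 → turn -1·90°
n=2: pose=(-7,-1,N); sL=8/37, sR=8/25; mL=396/925, mR=-8/37; mL+mR=196/925 → advance +1; mR−mL=-596/925 → turn -1·90°
n=3: pose=(-7,0,E); sL=20/89, sR=20/29; mL=2070/2581, mR=-20/89; mL+mR=1490/2581 → advance +1; mR−mL=-2650/2581 → turn -1·90°
n=4: pose=(-6,0,S); sL=8/13, sR=40/113; mL=972/1469, mR=-8/13; mL+mR=68/1469 → advance +1; mR−mL=-1876/1469 → turn -1·90°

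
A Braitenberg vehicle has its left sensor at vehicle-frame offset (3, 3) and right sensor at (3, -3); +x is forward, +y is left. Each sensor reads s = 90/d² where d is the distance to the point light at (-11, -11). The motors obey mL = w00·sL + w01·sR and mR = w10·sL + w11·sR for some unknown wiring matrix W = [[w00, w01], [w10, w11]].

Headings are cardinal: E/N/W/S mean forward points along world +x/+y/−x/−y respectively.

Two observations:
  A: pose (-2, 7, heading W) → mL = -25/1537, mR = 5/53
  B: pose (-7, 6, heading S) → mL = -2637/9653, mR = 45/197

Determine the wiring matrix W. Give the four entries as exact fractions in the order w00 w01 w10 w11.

1/2 -1 0 1/2

obs A: pose=(-2,7,W) → sL=10/29, sR=10/53, mL=-25/1537, mR=5/53
obs B: pose=(-7,6,S) → sL=18/49, sR=90/197, mL=-2637/9653, mR=45/197
sensor matrix S = [[10/29, 10/53], [18/49, 90/197]]; det S = 1308960/14836661
solve [mL_A; mL_B] = S·[w00; w01] and [mR_A; mR_B] = S·[w10; w11]:
  w00 = 1/2, w01 = -1, w10 = 0, w11 = 1/2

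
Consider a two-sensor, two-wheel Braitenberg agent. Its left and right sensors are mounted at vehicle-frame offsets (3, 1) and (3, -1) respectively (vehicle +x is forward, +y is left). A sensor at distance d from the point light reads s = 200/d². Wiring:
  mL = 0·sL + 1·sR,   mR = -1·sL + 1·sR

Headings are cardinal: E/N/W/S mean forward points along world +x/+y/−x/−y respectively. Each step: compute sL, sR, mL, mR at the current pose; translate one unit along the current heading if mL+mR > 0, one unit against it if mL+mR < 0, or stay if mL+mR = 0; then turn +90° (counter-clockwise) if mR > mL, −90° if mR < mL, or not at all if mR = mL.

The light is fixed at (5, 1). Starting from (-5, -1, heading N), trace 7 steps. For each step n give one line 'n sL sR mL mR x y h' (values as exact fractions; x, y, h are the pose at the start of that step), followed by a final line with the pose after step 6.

n=0: pose=(-5,-1,N); sL=100/61, sR=100/41; mL=100/41, mR=2000/2501; mL+mR=8100/2501 → advance +1; mR−mL=-100/61 → turn -1·90°
n=1: pose=(-5,0,E); sL=200/49, sR=200/53; mL=200/53, mR=-800/2597; mL+mR=9000/2597 → advance +1; mR−mL=-200/49 → turn -1·90°
n=2: pose=(-4,0,S); sL=5/2, sR=50/29; mL=50/29, mR=-45/58; mL+mR=55/58 → advance +1; mR−mL=-5/2 → turn -1·90°
n=3: pose=(-4,-1,W); sL=200/153, sR=40/29; mL=40/29, mR=320/4437; mL+mR=6440/4437 → advance +1; mR−mL=-200/153 → turn -1·90°
n=4: pose=(-5,-1,N); sL=100/61, sR=100/41; mL=100/41, mR=2000/2501; mL+mR=8100/2501 → advance +1; mR−mL=-100/61 → turn -1·90°
n=5: pose=(-5,0,E); sL=200/49, sR=200/53; mL=200/53, mR=-800/2597; mL+mR=9000/2597 → advance +1; mR−mL=-200/49 → turn -1·90°
n=6: pose=(-4,0,S); sL=5/2, sR=50/29; mL=50/29, mR=-45/58; mL+mR=55/58 → advance +1; mR−mL=-5/2 → turn -1·90°

0 100/61 100/41 100/41 2000/2501 -5 -1 N
1 200/49 200/53 200/53 -800/2597 -5 0 E
2 5/2 50/29 50/29 -45/58 -4 0 S
3 200/153 40/29 40/29 320/4437 -4 -1 W
4 100/61 100/41 100/41 2000/2501 -5 -1 N
5 200/49 200/53 200/53 -800/2597 -5 0 E
6 5/2 50/29 50/29 -45/58 -4 0 S
final -4 -1 W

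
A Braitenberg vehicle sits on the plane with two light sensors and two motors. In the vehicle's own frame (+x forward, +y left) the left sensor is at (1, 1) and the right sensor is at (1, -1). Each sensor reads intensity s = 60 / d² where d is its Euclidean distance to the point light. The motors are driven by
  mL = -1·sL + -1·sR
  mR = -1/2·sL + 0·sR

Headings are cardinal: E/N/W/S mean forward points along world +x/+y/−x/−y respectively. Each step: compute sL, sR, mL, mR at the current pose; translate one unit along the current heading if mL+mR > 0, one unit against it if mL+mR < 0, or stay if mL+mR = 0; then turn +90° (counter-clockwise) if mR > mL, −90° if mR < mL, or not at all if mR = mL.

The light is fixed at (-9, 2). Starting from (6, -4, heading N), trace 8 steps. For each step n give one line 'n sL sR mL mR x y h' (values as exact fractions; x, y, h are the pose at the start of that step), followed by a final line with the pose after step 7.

0 60/221 60/281 -30120/62101 -30/221 6 -4 N
1 3/13 15/58 -369/754 -3/26 6 -5 W
2 60/353 60/289 -38520/102017 -30/353 7 -5 S
3 30/157 30/169 -9780/26533 -15/157 7 -4 E
4 60/221 60/281 -30120/62101 -30/221 6 -4 N
5 3/13 15/58 -369/754 -3/26 6 -5 W
6 60/353 60/289 -38520/102017 -30/353 7 -5 S
7 30/157 30/169 -9780/26533 -15/157 7 -4 E
final 6 -4 N

n=0: pose=(6,-4,N); sL=60/221, sR=60/281; mL=-30120/62101, mR=-30/221; mL+mR=-38550/62101 → advance -1; mR−mL=21690/62101 → turn +1·90°
n=1: pose=(6,-5,W); sL=3/13, sR=15/58; mL=-369/754, mR=-3/26; mL+mR=-228/377 → advance -1; mR−mL=141/377 → turn +1·90°
n=2: pose=(7,-5,S); sL=60/353, sR=60/289; mL=-38520/102017, mR=-30/353; mL+mR=-47190/102017 → advance -1; mR−mL=29850/102017 → turn +1·90°
n=3: pose=(7,-4,E); sL=30/157, sR=30/169; mL=-9780/26533, mR=-15/157; mL+mR=-12315/26533 → advance -1; mR−mL=7245/26533 → turn +1·90°
n=4: pose=(6,-4,N); sL=60/221, sR=60/281; mL=-30120/62101, mR=-30/221; mL+mR=-38550/62101 → advance -1; mR−mL=21690/62101 → turn +1·90°
n=5: pose=(6,-5,W); sL=3/13, sR=15/58; mL=-369/754, mR=-3/26; mL+mR=-228/377 → advance -1; mR−mL=141/377 → turn +1·90°
n=6: pose=(7,-5,S); sL=60/353, sR=60/289; mL=-38520/102017, mR=-30/353; mL+mR=-47190/102017 → advance -1; mR−mL=29850/102017 → turn +1·90°
n=7: pose=(7,-4,E); sL=30/157, sR=30/169; mL=-9780/26533, mR=-15/157; mL+mR=-12315/26533 → advance -1; mR−mL=7245/26533 → turn +1·90°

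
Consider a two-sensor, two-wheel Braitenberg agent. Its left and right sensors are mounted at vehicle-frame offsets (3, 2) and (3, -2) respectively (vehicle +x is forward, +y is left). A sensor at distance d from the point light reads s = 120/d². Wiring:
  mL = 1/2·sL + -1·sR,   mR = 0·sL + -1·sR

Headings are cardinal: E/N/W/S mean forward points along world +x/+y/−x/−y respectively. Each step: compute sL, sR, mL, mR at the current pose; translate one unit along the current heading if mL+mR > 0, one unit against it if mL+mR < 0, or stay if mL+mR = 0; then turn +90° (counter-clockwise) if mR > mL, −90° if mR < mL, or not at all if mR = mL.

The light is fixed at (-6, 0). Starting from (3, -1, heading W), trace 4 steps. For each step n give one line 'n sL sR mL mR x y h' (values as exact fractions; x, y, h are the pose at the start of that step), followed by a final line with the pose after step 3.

n=0: pose=(3,-1,W); sL=8/3, sR=120/37; mL=-212/111, mR=-120/37; mL+mR=-572/111 → advance -1; mR−mL=-4/3 → turn -1·90°
n=1: pose=(4,-1,N); sL=30/17, sR=30/37; mL=45/629, mR=-30/37; mL+mR=-465/629 → advance -1; mR−mL=-15/17 → turn -1·90°
n=2: pose=(4,-2,E); sL=120/169, sR=24/37; mL=-1836/6253, mR=-24/37; mL+mR=-5892/6253 → advance -1; mR−mL=-60/169 → turn -1·90°
n=3: pose=(3,-2,S); sL=60/73, sR=60/37; mL=-3270/2701, mR=-60/37; mL+mR=-7650/2701 → advance -1; mR−mL=-30/73 → turn -1·90°

0 8/3 120/37 -212/111 -120/37 3 -1 W
1 30/17 30/37 45/629 -30/37 4 -1 N
2 120/169 24/37 -1836/6253 -24/37 4 -2 E
3 60/73 60/37 -3270/2701 -60/37 3 -2 S
final 3 -1 W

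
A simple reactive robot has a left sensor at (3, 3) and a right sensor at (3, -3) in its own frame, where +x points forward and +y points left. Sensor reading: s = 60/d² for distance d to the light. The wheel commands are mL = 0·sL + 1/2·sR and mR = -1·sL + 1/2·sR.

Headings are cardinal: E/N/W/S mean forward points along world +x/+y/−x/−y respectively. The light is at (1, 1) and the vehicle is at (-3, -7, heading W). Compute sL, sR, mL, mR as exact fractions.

6/17 30/37 15/37 33/629

left sensor world pos  = (-6, -10); dL² = 170
right sensor world pos = (-6, -4); dR² = 74
sL = 60/170 = 6/17
sR = 60/74 = 30/37
mL = 0·sL + 1/2·sR = 15/37
mR = -1·sL + 1/2·sR = 33/629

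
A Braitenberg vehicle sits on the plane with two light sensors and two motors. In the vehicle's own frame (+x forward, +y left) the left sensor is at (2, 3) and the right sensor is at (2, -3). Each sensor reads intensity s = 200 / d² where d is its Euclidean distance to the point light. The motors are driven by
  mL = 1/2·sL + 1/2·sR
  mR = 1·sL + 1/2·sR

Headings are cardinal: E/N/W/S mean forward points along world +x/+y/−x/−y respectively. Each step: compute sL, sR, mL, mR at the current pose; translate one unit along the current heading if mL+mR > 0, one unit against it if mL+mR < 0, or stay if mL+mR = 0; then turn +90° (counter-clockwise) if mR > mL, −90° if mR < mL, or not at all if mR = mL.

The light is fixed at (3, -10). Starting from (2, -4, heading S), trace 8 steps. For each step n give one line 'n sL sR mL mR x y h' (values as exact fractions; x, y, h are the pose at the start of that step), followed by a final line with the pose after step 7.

0 10 25/4 65/8 105/8 2 -4 S
1 40/13 40 280/13 300/13 2 -5 E
2 100/29 100/29 100/29 150/29 3 -5 N
3 200/13 40/17 1960/221 3660/221 3 -4 W
4 10 25/4 65/8 105/8 2 -4 S
5 40/13 40 280/13 300/13 2 -5 E
6 100/29 100/29 100/29 150/29 3 -5 N
7 200/13 40/17 1960/221 3660/221 3 -4 W
final 2 -4 S

n=0: pose=(2,-4,S); sL=10, sR=25/4; mL=65/8, mR=105/8; mL+mR=85/4 → advance +1; mR−mL=5 → turn +1·90°
n=1: pose=(2,-5,E); sL=40/13, sR=40; mL=280/13, mR=300/13; mL+mR=580/13 → advance +1; mR−mL=20/13 → turn +1·90°
n=2: pose=(3,-5,N); sL=100/29, sR=100/29; mL=100/29, mR=150/29; mL+mR=250/29 → advance +1; mR−mL=50/29 → turn +1·90°
n=3: pose=(3,-4,W); sL=200/13, sR=40/17; mL=1960/221, mR=3660/221; mL+mR=5620/221 → advance +1; mR−mL=100/13 → turn +1·90°
n=4: pose=(2,-4,S); sL=10, sR=25/4; mL=65/8, mR=105/8; mL+mR=85/4 → advance +1; mR−mL=5 → turn +1·90°
n=5: pose=(2,-5,E); sL=40/13, sR=40; mL=280/13, mR=300/13; mL+mR=580/13 → advance +1; mR−mL=20/13 → turn +1·90°
n=6: pose=(3,-5,N); sL=100/29, sR=100/29; mL=100/29, mR=150/29; mL+mR=250/29 → advance +1; mR−mL=50/29 → turn +1·90°
n=7: pose=(3,-4,W); sL=200/13, sR=40/17; mL=1960/221, mR=3660/221; mL+mR=5620/221 → advance +1; mR−mL=100/13 → turn +1·90°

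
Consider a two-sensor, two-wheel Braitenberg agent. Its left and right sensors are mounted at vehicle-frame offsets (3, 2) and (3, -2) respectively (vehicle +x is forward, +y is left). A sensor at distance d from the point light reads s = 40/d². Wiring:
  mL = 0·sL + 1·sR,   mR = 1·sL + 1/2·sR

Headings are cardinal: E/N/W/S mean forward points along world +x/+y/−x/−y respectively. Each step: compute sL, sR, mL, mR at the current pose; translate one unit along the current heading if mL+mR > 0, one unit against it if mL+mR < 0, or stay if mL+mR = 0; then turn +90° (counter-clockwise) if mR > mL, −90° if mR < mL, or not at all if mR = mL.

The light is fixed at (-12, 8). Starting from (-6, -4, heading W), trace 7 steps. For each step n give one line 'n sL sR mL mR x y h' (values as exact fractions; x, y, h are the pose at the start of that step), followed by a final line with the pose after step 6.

0 8/41 40/109 40/109 1692/4469 -6 -4 W
1 20/137 20/117 20/117 3710/16029 -7 -4 S
2 8/37 40/289 40/289 3052/10693 -7 -5 E
3 10/29 10/41 10/41 555/1189 -6 -5 N
4 8/41 40/109 40/109 1692/4469 -6 -4 W
5 20/137 20/117 20/117 3710/16029 -7 -4 S
6 8/37 40/289 40/289 3052/10693 -7 -5 E
final -6 -5 N

n=0: pose=(-6,-4,W); sL=8/41, sR=40/109; mL=40/109, mR=1692/4469; mL+mR=3332/4469 → advance +1; mR−mL=52/4469 → turn +1·90°
n=1: pose=(-7,-4,S); sL=20/137, sR=20/117; mL=20/117, mR=3710/16029; mL+mR=2150/5343 → advance +1; mR−mL=970/16029 → turn +1·90°
n=2: pose=(-7,-5,E); sL=8/37, sR=40/289; mL=40/289, mR=3052/10693; mL+mR=4532/10693 → advance +1; mR−mL=1572/10693 → turn +1·90°
n=3: pose=(-6,-5,N); sL=10/29, sR=10/41; mL=10/41, mR=555/1189; mL+mR=845/1189 → advance +1; mR−mL=265/1189 → turn +1·90°
n=4: pose=(-6,-4,W); sL=8/41, sR=40/109; mL=40/109, mR=1692/4469; mL+mR=3332/4469 → advance +1; mR−mL=52/4469 → turn +1·90°
n=5: pose=(-7,-4,S); sL=20/137, sR=20/117; mL=20/117, mR=3710/16029; mL+mR=2150/5343 → advance +1; mR−mL=970/16029 → turn +1·90°
n=6: pose=(-7,-5,E); sL=8/37, sR=40/289; mL=40/289, mR=3052/10693; mL+mR=4532/10693 → advance +1; mR−mL=1572/10693 → turn +1·90°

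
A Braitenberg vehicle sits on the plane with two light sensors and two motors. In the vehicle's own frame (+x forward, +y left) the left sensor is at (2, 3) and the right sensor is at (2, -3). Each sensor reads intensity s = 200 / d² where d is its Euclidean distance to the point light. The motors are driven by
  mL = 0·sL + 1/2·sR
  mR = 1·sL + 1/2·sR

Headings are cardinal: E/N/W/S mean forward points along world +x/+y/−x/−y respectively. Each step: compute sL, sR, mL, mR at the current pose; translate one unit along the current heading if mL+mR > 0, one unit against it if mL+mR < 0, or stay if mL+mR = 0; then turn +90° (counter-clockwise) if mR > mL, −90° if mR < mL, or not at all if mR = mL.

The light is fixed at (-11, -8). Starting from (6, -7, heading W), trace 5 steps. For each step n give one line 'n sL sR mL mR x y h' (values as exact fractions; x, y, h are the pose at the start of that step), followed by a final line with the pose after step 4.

n=0: pose=(6,-7,W); sL=200/229, sR=200/241; mL=100/241, mR=71100/55189; mL+mR=94000/55189 → advance +1; mR−mL=200/229 → turn +1·90°
n=1: pose=(5,-7,S); sL=100/181, sR=20/17; mL=10/17, mR=3510/3077; mL+mR=5320/3077 → advance +1; mR−mL=100/181 → turn +1·90°
n=2: pose=(5,-8,E); sL=200/333, sR=200/333; mL=100/333, mR=100/111; mL+mR=400/333 → advance +1; mR−mL=200/333 → turn +1·90°
n=3: pose=(6,-8,N); sL=1, sR=50/101; mL=25/101, mR=126/101; mL+mR=151/101 → advance +1; mR−mL=1 → turn +1·90°
n=4: pose=(6,-7,W); sL=200/229, sR=200/241; mL=100/241, mR=71100/55189; mL+mR=94000/55189 → advance +1; mR−mL=200/229 → turn +1·90°

0 200/229 200/241 100/241 71100/55189 6 -7 W
1 100/181 20/17 10/17 3510/3077 5 -7 S
2 200/333 200/333 100/333 100/111 5 -8 E
3 1 50/101 25/101 126/101 6 -8 N
4 200/229 200/241 100/241 71100/55189 6 -7 W
final 5 -7 S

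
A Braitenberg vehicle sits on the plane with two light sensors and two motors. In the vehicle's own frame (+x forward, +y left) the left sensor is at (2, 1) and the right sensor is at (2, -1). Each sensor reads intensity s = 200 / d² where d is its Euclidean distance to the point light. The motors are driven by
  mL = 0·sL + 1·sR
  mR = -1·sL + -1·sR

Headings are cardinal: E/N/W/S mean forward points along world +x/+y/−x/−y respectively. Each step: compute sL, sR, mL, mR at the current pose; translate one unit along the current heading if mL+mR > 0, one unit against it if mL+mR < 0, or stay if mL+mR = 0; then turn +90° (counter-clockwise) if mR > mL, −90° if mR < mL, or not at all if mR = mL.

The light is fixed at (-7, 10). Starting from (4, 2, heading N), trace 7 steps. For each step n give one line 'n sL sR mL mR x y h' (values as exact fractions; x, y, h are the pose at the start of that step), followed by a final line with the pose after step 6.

n=0: pose=(4,2,N); sL=25/17, sR=10/9; mL=10/9, mR=-395/153; mL+mR=-25/17 → advance -1; mR−mL=-565/153 → turn -1·90°
n=1: pose=(4,1,E); sL=200/233, sR=200/269; mL=200/269, mR=-100400/62677; mL+mR=-200/233 → advance -1; mR−mL=-147000/62677 → turn -1·90°
n=2: pose=(3,1,S); sL=100/121, sR=100/101; mL=100/101, mR=-22200/12221; mL+mR=-100/121 → advance -1; mR−mL=-34300/12221 → turn -1·90°
n=3: pose=(3,2,W); sL=40/29, sR=200/113; mL=200/113, mR=-10320/3277; mL+mR=-40/29 → advance -1; mR−mL=-16120/3277 → turn -1·90°
n=4: pose=(4,2,N); sL=25/17, sR=10/9; mL=10/9, mR=-395/153; mL+mR=-25/17 → advance -1; mR−mL=-565/153 → turn -1·90°
n=5: pose=(4,1,E); sL=200/233, sR=200/269; mL=200/269, mR=-100400/62677; mL+mR=-200/233 → advance -1; mR−mL=-147000/62677 → turn -1·90°
n=6: pose=(3,1,S); sL=100/121, sR=100/101; mL=100/101, mR=-22200/12221; mL+mR=-100/121 → advance -1; mR−mL=-34300/12221 → turn -1·90°

0 25/17 10/9 10/9 -395/153 4 2 N
1 200/233 200/269 200/269 -100400/62677 4 1 E
2 100/121 100/101 100/101 -22200/12221 3 1 S
3 40/29 200/113 200/113 -10320/3277 3 2 W
4 25/17 10/9 10/9 -395/153 4 2 N
5 200/233 200/269 200/269 -100400/62677 4 1 E
6 100/121 100/101 100/101 -22200/12221 3 1 S
final 3 2 W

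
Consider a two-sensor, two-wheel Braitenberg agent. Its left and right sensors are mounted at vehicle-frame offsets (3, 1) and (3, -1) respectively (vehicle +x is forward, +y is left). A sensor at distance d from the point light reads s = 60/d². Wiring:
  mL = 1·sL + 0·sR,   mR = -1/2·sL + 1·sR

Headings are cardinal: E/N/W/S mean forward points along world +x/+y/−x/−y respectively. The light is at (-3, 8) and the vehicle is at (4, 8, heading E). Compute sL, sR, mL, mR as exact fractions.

left sensor world pos  = (7, 9); dL² = 101
right sensor world pos = (7, 7); dR² = 101
sL = 60/101 = 60/101
sR = 60/101 = 60/101
mL = 1·sL + 0·sR = 60/101
mR = -1/2·sL + 1·sR = 30/101

60/101 60/101 60/101 30/101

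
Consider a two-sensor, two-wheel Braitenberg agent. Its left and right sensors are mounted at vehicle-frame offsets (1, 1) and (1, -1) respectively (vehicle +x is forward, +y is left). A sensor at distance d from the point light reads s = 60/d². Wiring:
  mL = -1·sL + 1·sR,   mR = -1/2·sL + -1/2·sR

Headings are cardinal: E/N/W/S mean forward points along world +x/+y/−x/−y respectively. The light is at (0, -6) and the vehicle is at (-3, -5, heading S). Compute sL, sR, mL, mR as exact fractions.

left sensor world pos  = (-2, -6); dL² = 4
right sensor world pos = (-4, -6); dR² = 16
sL = 60/4 = 15
sR = 60/16 = 15/4
mL = -1·sL + 1·sR = -45/4
mR = -1/2·sL + -1/2·sR = -75/8

15 15/4 -45/4 -75/8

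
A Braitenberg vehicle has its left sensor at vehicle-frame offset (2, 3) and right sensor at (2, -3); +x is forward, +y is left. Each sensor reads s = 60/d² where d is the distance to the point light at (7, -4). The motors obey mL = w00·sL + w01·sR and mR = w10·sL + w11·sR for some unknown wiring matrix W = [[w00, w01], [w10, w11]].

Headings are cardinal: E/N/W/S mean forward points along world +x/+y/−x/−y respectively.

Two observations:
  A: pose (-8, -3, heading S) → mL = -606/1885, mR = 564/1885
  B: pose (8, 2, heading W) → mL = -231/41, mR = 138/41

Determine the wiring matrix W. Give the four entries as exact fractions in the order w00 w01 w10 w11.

obs A: pose=(-8,-3,S) → sL=12/29, sR=12/65, mL=-606/1885, mR=564/1885
obs B: pose=(8,2,W) → sL=6, sR=30/41, mL=-231/41, mR=138/41
sensor matrix S = [[12/29, 12/65], [6, 30/41]]; det S = -62208/77285
solve [mL_A; mL_B] = S·[w00; w01] and [mR_A; mR_B] = S·[w10; w11]:
  w00 = -1, w01 = 1/2, w10 = 1/2, w11 = 1/2

-1 1/2 1/2 1/2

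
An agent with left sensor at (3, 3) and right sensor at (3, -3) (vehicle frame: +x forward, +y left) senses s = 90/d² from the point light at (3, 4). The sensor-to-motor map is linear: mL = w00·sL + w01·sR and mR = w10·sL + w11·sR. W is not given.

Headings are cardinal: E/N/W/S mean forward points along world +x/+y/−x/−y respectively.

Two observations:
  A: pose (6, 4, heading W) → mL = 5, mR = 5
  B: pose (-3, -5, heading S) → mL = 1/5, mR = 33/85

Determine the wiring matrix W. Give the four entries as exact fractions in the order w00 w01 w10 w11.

obs A: pose=(6,4,W) → sL=10, sR=10, mL=5, mR=5
obs B: pose=(-3,-5,S) → sL=10/17, sR=2/5, mL=1/5, mR=33/85
sensor matrix S = [[10, 10], [10/17, 2/5]]; det S = -32/17
solve [mL_A; mL_B] = S·[w00; w01] and [mR_A; mR_B] = S·[w10; w11]:
  w00 = 0, w01 = 1/2, w10 = 1, w11 = -1/2

0 1/2 1 -1/2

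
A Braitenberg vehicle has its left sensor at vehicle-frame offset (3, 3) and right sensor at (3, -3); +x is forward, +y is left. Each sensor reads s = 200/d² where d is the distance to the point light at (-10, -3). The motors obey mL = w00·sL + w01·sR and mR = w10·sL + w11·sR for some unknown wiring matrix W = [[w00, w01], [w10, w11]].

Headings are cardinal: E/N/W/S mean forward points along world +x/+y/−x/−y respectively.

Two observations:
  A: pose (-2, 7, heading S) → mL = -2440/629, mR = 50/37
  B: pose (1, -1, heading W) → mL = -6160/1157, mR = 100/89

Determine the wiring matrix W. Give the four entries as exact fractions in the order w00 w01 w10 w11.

-1 -1 0 1/2

obs A: pose=(-2,7,S) → sL=20/17, sR=100/37, mL=-2440/629, mR=50/37
obs B: pose=(1,-1,W) → sL=40/13, sR=200/89, mL=-6160/1157, mR=100/89
sensor matrix S = [[20/17, 100/37], [40/13, 200/89]]; det S = -4128000/727753
solve [mL_A; mL_B] = S·[w00; w01] and [mR_A; mR_B] = S·[w10; w11]:
  w00 = -1, w01 = -1, w10 = 0, w11 = 1/2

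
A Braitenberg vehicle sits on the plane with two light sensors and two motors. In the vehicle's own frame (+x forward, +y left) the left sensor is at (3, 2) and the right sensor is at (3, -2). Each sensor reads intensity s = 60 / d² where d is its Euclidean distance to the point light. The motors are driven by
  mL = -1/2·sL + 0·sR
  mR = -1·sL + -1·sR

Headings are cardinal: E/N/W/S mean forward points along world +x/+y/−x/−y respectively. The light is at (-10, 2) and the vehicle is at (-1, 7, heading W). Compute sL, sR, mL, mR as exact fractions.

left sensor world pos  = (-4, 5); dL² = 45
right sensor world pos = (-4, 9); dR² = 85
sL = 60/45 = 4/3
sR = 60/85 = 12/17
mL = -1/2·sL + 0·sR = -2/3
mR = -1·sL + -1·sR = -104/51

4/3 12/17 -2/3 -104/51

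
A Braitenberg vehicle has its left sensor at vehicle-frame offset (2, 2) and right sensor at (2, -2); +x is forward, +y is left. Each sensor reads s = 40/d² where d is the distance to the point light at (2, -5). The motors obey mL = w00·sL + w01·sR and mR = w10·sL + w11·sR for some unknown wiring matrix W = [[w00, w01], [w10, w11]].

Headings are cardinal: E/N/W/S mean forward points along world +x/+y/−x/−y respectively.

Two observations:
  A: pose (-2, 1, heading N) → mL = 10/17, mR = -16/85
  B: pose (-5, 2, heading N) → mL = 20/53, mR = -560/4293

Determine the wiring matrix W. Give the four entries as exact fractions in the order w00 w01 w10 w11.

obs A: pose=(-2,1,N) → sL=2/5, sR=10/17, mL=10/17, mR=-16/85
obs B: pose=(-5,2,N) → sL=20/81, sR=20/53, mL=20/53, mR=-560/4293
sensor matrix S = [[2/5, 10/17], [20/81, 20/53]]; det S = 416/72981
solve [mL_A; mL_B] = S·[w00; w01] and [mR_A; mR_B] = S·[w10; w11]:
  w00 = 0, w01 = 1, w10 = 1, w11 = -1

0 1 1 -1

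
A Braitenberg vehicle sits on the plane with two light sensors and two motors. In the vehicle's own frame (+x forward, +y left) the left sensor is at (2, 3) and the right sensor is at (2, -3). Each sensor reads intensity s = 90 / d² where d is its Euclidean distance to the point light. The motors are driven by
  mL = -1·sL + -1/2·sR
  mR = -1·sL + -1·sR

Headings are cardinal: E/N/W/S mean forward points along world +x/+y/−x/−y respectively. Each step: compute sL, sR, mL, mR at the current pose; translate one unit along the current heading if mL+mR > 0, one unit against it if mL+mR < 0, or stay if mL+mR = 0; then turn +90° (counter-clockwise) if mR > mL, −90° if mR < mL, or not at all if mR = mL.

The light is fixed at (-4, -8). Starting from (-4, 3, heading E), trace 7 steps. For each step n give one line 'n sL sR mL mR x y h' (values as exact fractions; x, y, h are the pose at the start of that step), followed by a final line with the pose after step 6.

n=0: pose=(-4,3,E); sL=9/20, sR=45/34; mL=-189/170, mR=-603/340; mL+mR=-981/340 → advance -1; mR−mL=-45/68 → turn -1·90°
n=1: pose=(-5,3,S); sL=18/17, sR=90/97; mL=-2511/1649, mR=-3276/1649; mL+mR=-5787/1649 → advance -1; mR−mL=-45/97 → turn -1·90°
n=2: pose=(-5,4,W); sL=1, sR=5/13; mL=-31/26, mR=-18/13; mL+mR=-67/26 → advance -1; mR−mL=-5/26 → turn -1·90°
n=3: pose=(-4,4,N); sL=18/41, sR=18/41; mL=-27/41, mR=-36/41; mL+mR=-63/41 → advance -1; mR−mL=-9/41 → turn -1·90°
n=4: pose=(-4,3,E); sL=9/20, sR=45/34; mL=-189/170, mR=-603/340; mL+mR=-981/340 → advance -1; mR−mL=-45/68 → turn -1·90°
n=5: pose=(-5,3,S); sL=18/17, sR=90/97; mL=-2511/1649, mR=-3276/1649; mL+mR=-5787/1649 → advance -1; mR−mL=-45/97 → turn -1·90°
n=6: pose=(-5,4,W); sL=1, sR=5/13; mL=-31/26, mR=-18/13; mL+mR=-67/26 → advance -1; mR−mL=-5/26 → turn -1·90°

0 9/20 45/34 -189/170 -603/340 -4 3 E
1 18/17 90/97 -2511/1649 -3276/1649 -5 3 S
2 1 5/13 -31/26 -18/13 -5 4 W
3 18/41 18/41 -27/41 -36/41 -4 4 N
4 9/20 45/34 -189/170 -603/340 -4 3 E
5 18/17 90/97 -2511/1649 -3276/1649 -5 3 S
6 1 5/13 -31/26 -18/13 -5 4 W
final -4 4 N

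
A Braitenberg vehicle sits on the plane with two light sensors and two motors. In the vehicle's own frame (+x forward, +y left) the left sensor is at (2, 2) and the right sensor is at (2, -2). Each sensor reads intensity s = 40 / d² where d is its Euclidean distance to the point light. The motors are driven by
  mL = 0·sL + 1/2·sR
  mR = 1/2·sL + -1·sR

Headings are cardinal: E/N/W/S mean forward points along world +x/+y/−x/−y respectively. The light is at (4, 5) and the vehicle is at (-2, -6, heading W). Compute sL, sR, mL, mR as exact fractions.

40/233 8/29 4/29 -1284/6757

left sensor world pos  = (-4, -8); dL² = 233
right sensor world pos = (-4, -4); dR² = 145
sL = 40/233 = 40/233
sR = 40/145 = 8/29
mL = 0·sL + 1/2·sR = 4/29
mR = 1/2·sL + -1·sR = -1284/6757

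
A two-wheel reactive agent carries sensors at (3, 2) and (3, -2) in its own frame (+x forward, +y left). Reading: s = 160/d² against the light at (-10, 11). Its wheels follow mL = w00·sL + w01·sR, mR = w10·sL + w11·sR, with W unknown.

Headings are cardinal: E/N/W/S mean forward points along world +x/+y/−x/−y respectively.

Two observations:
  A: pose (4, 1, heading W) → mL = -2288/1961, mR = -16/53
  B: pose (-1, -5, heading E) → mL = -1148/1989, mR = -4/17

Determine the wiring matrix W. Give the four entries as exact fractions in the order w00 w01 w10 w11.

obs A: pose=(4,1,W) → sL=32/53, sR=32/37, mL=-2288/1961, mR=-16/53
obs B: pose=(-1,-5,E) → sL=8/17, sR=40/117, mL=-1148/1989, mR=-4/17
sensor matrix S = [[32/53, 32/37], [8/17, 40/117]]; det S = -782336/3900429
solve [mL_A; mL_B] = S·[w00; w01] and [mR_A; mR_B] = S·[w10; w11]:
  w00 = -1/2, w01 = -1, w10 = -1/2, w11 = 0

-1/2 -1 -1/2 0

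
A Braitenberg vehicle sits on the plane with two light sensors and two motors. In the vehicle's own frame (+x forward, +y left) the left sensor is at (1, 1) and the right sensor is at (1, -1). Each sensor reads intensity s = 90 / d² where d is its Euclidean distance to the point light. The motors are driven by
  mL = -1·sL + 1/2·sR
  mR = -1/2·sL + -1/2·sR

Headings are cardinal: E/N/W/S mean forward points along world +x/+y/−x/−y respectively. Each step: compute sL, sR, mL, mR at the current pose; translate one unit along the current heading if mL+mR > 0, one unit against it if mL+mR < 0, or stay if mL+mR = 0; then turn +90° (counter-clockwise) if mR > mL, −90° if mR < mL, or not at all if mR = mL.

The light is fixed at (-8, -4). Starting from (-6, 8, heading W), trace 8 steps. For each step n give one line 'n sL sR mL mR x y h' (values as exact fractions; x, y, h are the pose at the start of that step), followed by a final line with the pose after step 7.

n=0: pose=(-6,8,W); sL=45/61, sR=9/17; mL=-981/2074, mR=-657/1037; mL+mR=-135/122 → advance -1; mR−mL=-333/2074 → turn -1·90°
n=1: pose=(-5,8,N); sL=90/173, sR=18/37; mL=-1773/6401, mR=-3222/6401; mL+mR=-135/173 → advance -1; mR−mL=-1449/6401 → turn -1·90°
n=2: pose=(-5,7,E); sL=9/16, sR=45/58; mL=-81/464, mR=-621/928; mL+mR=-27/32 → advance -1; mR−mL=-459/928 → turn -1·90°
n=3: pose=(-6,7,S); sL=90/109, sR=90/101; mL=-4185/11009, mR=-9450/11009; mL+mR=-135/109 → advance -1; mR−mL=-5265/11009 → turn -1·90°
n=4: pose=(-6,8,W); sL=45/61, sR=9/17; mL=-981/2074, mR=-657/1037; mL+mR=-135/122 → advance -1; mR−mL=-333/2074 → turn -1·90°
n=5: pose=(-5,8,N); sL=90/173, sR=18/37; mL=-1773/6401, mR=-3222/6401; mL+mR=-135/173 → advance -1; mR−mL=-1449/6401 → turn -1·90°
n=6: pose=(-5,7,E); sL=9/16, sR=45/58; mL=-81/464, mR=-621/928; mL+mR=-27/32 → advance -1; mR−mL=-459/928 → turn -1·90°
n=7: pose=(-6,7,S); sL=90/109, sR=90/101; mL=-4185/11009, mR=-9450/11009; mL+mR=-135/109 → advance -1; mR−mL=-5265/11009 → turn -1·90°

0 45/61 9/17 -981/2074 -657/1037 -6 8 W
1 90/173 18/37 -1773/6401 -3222/6401 -5 8 N
2 9/16 45/58 -81/464 -621/928 -5 7 E
3 90/109 90/101 -4185/11009 -9450/11009 -6 7 S
4 45/61 9/17 -981/2074 -657/1037 -6 8 W
5 90/173 18/37 -1773/6401 -3222/6401 -5 8 N
6 9/16 45/58 -81/464 -621/928 -5 7 E
7 90/109 90/101 -4185/11009 -9450/11009 -6 7 S
final -6 8 W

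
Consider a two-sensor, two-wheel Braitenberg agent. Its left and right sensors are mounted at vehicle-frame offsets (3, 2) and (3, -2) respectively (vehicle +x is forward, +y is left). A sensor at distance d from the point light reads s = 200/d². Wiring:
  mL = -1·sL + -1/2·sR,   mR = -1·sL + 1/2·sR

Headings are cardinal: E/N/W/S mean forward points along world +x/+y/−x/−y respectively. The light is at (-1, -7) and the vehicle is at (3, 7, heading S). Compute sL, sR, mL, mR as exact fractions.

left sensor world pos  = (5, 4); dL² = 157
right sensor world pos = (1, 4); dR² = 125
sL = 200/157 = 200/157
sR = 200/125 = 8/5
mL = -1·sL + -1/2·sR = -1628/785
mR = -1·sL + 1/2·sR = -372/785

200/157 8/5 -1628/785 -372/785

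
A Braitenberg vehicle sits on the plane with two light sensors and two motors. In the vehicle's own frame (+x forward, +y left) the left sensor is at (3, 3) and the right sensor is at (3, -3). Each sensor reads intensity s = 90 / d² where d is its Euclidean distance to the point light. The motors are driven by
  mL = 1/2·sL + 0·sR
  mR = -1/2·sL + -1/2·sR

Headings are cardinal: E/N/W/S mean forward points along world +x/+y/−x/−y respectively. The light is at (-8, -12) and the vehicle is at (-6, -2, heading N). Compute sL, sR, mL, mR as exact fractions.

left sensor world pos  = (-9, 1); dL² = 170
right sensor world pos = (-3, 1); dR² = 194
sL = 90/170 = 9/17
sR = 90/194 = 45/97
mL = 1/2·sL + 0·sR = 9/34
mR = -1/2·sL + -1/2·sR = -819/1649

9/17 45/97 9/34 -819/1649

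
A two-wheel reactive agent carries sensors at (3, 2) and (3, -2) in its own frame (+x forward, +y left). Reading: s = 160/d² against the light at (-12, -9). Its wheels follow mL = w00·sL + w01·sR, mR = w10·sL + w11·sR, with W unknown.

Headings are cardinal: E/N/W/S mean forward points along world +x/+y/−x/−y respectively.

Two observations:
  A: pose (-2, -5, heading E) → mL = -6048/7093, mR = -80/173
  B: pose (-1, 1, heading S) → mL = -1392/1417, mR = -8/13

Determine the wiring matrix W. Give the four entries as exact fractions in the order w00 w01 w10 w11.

obs A: pose=(-2,-5,E) → sL=32/41, sR=160/173, mL=-6048/7093, mR=-80/173
obs B: pose=(-1,1,S) → sL=80/109, sR=16/13, mL=-1392/1417, mR=-8/13
sensor matrix S = [[32/41, 160/173], [80/109, 16/13]]; det S = 2832384/10050781
solve [mL_A; mL_B] = S·[w00; w01] and [mR_A; mR_B] = S·[w10; w11]:
  w00 = -1/2, w01 = -1/2, w10 = 0, w11 = -1/2

-1/2 -1/2 0 -1/2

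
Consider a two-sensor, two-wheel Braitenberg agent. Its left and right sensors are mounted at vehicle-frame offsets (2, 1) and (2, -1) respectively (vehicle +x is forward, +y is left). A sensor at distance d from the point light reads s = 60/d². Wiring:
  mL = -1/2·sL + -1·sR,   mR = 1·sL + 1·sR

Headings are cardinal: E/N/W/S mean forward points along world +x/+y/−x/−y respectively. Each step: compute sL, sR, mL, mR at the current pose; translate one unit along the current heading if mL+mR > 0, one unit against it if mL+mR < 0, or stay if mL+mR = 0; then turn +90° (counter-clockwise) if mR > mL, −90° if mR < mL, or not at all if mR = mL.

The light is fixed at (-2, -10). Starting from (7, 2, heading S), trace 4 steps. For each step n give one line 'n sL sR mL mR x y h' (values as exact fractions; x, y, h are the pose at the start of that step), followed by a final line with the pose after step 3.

0 3/10 15/41 -423/820 273/410 7 2 S
1 12/53 60/221 -4506/11713 5832/11713 7 1 E
2 6/25 6/29 -237/725 324/725 8 1 N
3 12/37 60/233 -3618/8621 5016/8621 8 2 W
final 7 2 S

n=0: pose=(7,2,S); sL=3/10, sR=15/41; mL=-423/820, mR=273/410; mL+mR=3/20 → advance +1; mR−mL=969/820 → turn +1·90°
n=1: pose=(7,1,E); sL=12/53, sR=60/221; mL=-4506/11713, mR=5832/11713; mL+mR=6/53 → advance +1; mR−mL=10338/11713 → turn +1·90°
n=2: pose=(8,1,N); sL=6/25, sR=6/29; mL=-237/725, mR=324/725; mL+mR=3/25 → advance +1; mR−mL=561/725 → turn +1·90°
n=3: pose=(8,2,W); sL=12/37, sR=60/233; mL=-3618/8621, mR=5016/8621; mL+mR=6/37 → advance +1; mR−mL=8634/8621 → turn +1·90°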